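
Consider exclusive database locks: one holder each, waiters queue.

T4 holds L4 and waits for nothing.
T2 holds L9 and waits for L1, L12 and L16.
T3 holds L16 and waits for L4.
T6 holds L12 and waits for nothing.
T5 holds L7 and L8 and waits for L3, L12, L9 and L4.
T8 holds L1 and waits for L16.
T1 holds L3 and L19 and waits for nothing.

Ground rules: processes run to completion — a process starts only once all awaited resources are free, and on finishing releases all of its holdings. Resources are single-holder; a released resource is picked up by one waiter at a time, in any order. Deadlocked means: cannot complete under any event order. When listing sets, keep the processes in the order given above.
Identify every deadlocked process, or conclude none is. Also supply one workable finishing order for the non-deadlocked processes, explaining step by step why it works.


Nothing here is deadlocked.
Key observation: the waits form no ring: some process can always run, and its releases unblock the others one by one.
A valid finishing order for the others: T6, T4, T3, T1, T8, T2, T5.
Walking it through:
  run T6 (it waits on nothing); releases L12
  run T4 (it waits on nothing); releases L4
  T3: everything it awaited (L4) is free; runs, freeing L16
  run T1 (it waits on nothing); releases L3 and L19
  T8: everything it awaited (L16) is free; runs, freeing L1
  T2: everything it awaited (L1, L12 and L16) is free; runs, freeing L9
  T5: everything it awaited (L3, L12, L9 and L4) is free; runs, freeing L7 and L8


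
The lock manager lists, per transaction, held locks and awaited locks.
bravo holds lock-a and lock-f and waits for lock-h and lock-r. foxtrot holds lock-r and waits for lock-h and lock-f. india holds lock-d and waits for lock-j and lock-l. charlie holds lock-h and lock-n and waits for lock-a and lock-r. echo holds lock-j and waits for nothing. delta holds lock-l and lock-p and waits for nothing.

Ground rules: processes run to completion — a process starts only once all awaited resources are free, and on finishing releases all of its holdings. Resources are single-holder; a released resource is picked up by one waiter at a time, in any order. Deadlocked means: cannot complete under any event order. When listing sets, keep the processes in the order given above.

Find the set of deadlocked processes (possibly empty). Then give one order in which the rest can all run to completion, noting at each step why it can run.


Deadlocked set: bravo, foxtrot and charlie.
Key observation: the loop bravo -> foxtrot -> bravo blocks itself forever; charlie is caught in further circular waits.
One completion order for the rest: echo, delta, india.
Step-by-step check:
  echo: no waits; runs immediately, freeing lock-j
  delta: no waits; runs immediately, freeing lock-l and lock-p
  india: everything it awaited (lock-j and lock-l) is free; runs, freeing lock-d


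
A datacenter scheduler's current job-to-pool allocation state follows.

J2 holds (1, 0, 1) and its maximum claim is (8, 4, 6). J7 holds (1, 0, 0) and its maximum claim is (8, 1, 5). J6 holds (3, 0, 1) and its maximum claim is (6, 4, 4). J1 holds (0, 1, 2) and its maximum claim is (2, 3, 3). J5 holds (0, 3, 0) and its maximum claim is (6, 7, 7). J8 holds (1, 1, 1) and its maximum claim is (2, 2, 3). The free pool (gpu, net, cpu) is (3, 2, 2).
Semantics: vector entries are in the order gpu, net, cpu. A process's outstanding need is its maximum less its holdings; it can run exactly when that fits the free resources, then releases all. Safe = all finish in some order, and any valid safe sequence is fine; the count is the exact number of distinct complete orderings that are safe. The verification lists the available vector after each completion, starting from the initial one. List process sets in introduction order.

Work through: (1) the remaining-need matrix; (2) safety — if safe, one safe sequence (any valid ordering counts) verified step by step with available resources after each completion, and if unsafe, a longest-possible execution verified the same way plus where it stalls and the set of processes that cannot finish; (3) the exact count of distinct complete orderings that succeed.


(1) Remaining need (order gpu, net, cpu):
  J2: (7, 4, 5)
  J7: (7, 1, 5)
  J6: (3, 4, 3)
  J1: (2, 2, 1)
  J5: (6, 4, 7)
  J8: (1, 1, 2)
(2) The state is SAFE; one workable sequence: J1, J8, J6, J2, J5, J7.
Key observation: J1 marks the first exact bind of the order: its need (2, 2, 1) fits the free (3, 2, 2) with zero slack on a requested resource.
Step-by-step check:
  pool = (3, 2, 2)
  J1: need (2, 2, 1) fits (3, 2, 2); releases (0, 1, 2), pool now (3, 3, 4)
  J8: need (1, 1, 2) fits (3, 3, 4); releases (1, 1, 1), pool now (4, 4, 5)
  J6: need (3, 4, 3) fits (4, 4, 5); releases (3, 0, 1), pool now (7, 4, 6)
  J2: need (7, 4, 5) fits (7, 4, 6); releases (1, 0, 1), pool now (8, 4, 7)
  J5: need (6, 4, 7) fits (8, 4, 7); releases (0, 3, 0), pool now (8, 7, 7)
  J7: need (7, 1, 5) fits (8, 7, 7); releases (1, 0, 0), pool now (9, 7, 7)
(3) Exactly 6 of the possible complete orderings are safe sequences.


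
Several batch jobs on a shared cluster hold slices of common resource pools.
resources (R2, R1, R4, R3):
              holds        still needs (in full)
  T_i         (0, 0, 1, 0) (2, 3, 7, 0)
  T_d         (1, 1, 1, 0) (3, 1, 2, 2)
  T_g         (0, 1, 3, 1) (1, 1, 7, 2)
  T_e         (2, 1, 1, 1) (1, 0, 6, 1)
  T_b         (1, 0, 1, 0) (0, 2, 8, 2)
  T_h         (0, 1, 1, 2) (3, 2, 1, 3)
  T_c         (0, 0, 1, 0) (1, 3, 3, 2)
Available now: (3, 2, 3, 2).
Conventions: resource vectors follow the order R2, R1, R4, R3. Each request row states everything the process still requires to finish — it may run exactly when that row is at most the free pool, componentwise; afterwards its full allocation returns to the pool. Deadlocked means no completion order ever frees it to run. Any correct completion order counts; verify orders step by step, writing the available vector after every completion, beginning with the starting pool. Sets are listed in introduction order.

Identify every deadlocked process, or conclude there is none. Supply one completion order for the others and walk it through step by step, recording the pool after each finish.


Deadlocked: T_i, T_g, T_e, T_b and T_h.
Key observation: after T_d, T_c the pool peaks at (4, 3, 5, 2), and each blocked process is short somewhere: T_i on R4; T_g on R4; T_e on R4; T_b on R4; T_h on R3.
A valid finishing order for the others: T_d, T_c. Verifying each step:
  pool = (3, 2, 3, 2)
  T_d: need (3, 1, 2, 2) fits (3, 2, 3, 2); releases (1, 1, 1, 0), pool now (4, 3, 4, 2)
  T_c: need (1, 3, 3, 2) fits (4, 3, 4, 2); releases (0, 0, 1, 0), pool now (4, 3, 5, 2)
The stuck group stays short no matter what:
  T_i still needs (2, 3, 7, 0) but only (4, 3, 5, 2) is free — short on R4
  T_g still needs (1, 1, 7, 2) but only (4, 3, 5, 2) is free — short on R4
  T_e still needs (1, 0, 6, 1) but only (4, 3, 5, 2) is free — short on R4
  T_b still needs (0, 2, 8, 2) but only (4, 3, 5, 2) is free — short on R4
  T_h still needs (3, 2, 1, 3) but only (4, 3, 5, 2) is free — short on R3


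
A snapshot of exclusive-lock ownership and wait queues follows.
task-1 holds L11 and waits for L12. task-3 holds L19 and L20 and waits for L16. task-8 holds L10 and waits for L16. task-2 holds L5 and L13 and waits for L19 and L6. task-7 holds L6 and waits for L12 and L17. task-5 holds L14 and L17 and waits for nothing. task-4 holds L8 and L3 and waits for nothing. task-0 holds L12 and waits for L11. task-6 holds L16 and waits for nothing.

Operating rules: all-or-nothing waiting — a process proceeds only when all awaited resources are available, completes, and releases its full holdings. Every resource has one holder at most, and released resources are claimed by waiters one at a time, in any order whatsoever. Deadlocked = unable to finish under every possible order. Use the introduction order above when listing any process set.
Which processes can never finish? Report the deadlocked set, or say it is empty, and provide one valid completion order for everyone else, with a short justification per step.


The deadlocked set is task-1, task-2, task-7 and task-0.
Key observation: the wait chain closes on itself along task-1 -> task-0 -> task-1; task-2 and task-7 wait into the deadlock from upstream.
The rest can finish in the order task-6, task-3, task-4, task-5, task-8.
Check, step by step:
  task-6 waits on nothing -> runs at once and releases L16
  task-3 waits on L16 — all released -> runs and releases L19 and L20
  task-4 waits on nothing -> runs at once and releases L8 and L3
  task-5 waits on nothing -> runs at once and releases L14 and L17
  task-8 waits on L16 — all released -> runs and releases L10


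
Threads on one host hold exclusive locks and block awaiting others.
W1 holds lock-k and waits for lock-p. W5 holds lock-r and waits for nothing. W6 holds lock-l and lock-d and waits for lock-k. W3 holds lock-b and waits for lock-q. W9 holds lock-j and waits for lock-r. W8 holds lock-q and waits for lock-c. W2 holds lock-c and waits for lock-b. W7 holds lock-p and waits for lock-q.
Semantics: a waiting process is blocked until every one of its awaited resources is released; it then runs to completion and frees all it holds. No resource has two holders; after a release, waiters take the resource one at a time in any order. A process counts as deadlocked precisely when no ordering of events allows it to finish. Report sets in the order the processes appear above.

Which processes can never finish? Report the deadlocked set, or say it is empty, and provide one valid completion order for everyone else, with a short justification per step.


The deadlocked set is W1, W6, W3, W8, W2 and W7.
Key observation: along W8 -> W2 -> W3 -> W8, each member waits on what the next one holds — a deadlock; W1, W6 and W7 wait into the deadlock from upstream.
A valid finishing order for the others: W5, W9.
Check, step by step:
  run W5 (it waits on nothing); releases lock-r
  W9: everything it awaited (lock-r) is free; runs, freeing lock-j


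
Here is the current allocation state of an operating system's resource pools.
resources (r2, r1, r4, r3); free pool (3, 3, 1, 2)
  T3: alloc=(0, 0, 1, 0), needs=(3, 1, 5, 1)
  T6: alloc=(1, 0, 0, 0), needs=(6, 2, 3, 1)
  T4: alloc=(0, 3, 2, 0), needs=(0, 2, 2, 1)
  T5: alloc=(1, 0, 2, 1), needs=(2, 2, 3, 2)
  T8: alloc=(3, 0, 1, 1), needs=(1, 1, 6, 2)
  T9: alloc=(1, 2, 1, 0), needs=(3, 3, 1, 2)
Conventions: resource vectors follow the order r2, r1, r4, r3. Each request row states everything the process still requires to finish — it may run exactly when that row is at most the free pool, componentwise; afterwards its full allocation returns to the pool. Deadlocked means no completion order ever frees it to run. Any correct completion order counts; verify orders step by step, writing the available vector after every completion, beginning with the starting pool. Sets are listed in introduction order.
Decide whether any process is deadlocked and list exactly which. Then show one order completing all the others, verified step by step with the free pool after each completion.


The deadlocked set is empty.
Key observation: the pool covers T9 at once, and every later process fits after earlier releases.
The rest can finish in the order T9, T4, T5, T8, T6, T3. Check, step by step:
  pool = (3, 3, 1, 2)
  T9: need (3, 3, 1, 2) fits (3, 3, 1, 2); releases (1, 2, 1, 0), pool now (4, 5, 2, 2)
  T4: need (0, 2, 2, 1) fits (4, 5, 2, 2); releases (0, 3, 2, 0), pool now (4, 8, 4, 2)
  T5: need (2, 2, 3, 2) fits (4, 8, 4, 2); releases (1, 0, 2, 1), pool now (5, 8, 6, 3)
  T8: need (1, 1, 6, 2) fits (5, 8, 6, 3); releases (3, 0, 1, 1), pool now (8, 8, 7, 4)
  T6: need (6, 2, 3, 1) fits (8, 8, 7, 4); releases (1, 0, 0, 0), pool now (9, 8, 7, 4)
  T3: need (3, 1, 5, 1) fits (9, 8, 7, 4); releases (0, 0, 1, 0), pool now (9, 8, 8, 4)


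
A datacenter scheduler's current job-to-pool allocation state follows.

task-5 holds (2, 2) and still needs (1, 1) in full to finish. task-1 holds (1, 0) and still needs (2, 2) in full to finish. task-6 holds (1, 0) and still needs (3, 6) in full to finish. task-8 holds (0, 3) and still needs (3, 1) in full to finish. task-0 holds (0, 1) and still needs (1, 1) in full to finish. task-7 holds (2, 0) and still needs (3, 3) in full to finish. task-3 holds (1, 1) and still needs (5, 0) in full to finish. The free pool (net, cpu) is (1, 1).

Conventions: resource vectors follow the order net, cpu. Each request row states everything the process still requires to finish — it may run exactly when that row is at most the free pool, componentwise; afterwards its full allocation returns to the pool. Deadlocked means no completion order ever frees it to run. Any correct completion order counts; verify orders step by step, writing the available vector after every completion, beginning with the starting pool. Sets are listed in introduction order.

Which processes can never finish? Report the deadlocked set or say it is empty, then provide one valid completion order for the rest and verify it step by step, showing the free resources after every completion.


The deadlocked set is empty.
Key observation: task-5 fits the free pool immediately, and its release cascades until everyone finishes.
The rest can finish in the order task-5, task-8, task-1, task-6, task-3, task-0, task-7. Check, step by step:
  pool = (1, 1)
  task-5: need (1, 1) fits (1, 1); releases (2, 2), pool now (3, 3)
  task-8: need (3, 1) fits (3, 3); releases (0, 3), pool now (3, 6)
  task-1: need (2, 2) fits (3, 6); releases (1, 0), pool now (4, 6)
  task-6: need (3, 6) fits (4, 6); releases (1, 0), pool now (5, 6)
  task-3: need (5, 0) fits (5, 6); releases (1, 1), pool now (6, 7)
  task-0: need (1, 1) fits (6, 7); releases (0, 1), pool now (6, 8)
  task-7: need (3, 3) fits (6, 8); releases (2, 0), pool now (8, 8)


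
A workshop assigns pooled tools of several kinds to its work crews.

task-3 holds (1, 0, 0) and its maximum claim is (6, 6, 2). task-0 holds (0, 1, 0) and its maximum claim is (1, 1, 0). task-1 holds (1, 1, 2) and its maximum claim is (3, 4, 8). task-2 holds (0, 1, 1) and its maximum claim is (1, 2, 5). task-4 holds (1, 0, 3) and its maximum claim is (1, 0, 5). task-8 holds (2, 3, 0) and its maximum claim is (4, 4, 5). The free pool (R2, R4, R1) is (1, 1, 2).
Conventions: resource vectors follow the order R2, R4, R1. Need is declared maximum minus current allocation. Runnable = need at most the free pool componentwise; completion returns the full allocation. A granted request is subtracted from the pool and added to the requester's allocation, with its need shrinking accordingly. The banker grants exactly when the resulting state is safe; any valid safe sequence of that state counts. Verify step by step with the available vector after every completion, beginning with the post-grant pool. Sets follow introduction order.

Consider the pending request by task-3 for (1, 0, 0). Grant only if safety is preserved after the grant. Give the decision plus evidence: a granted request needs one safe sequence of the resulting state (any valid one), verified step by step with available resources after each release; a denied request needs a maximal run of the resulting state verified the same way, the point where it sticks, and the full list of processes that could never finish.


DENY: after the grant no complete ordering would exist.
Key observation: once task-4, task-2, task-0 finish, the pool peaks at (1, 3, 6) — and every remaining process still needs more R2 than that.
On the post-grant state, task-4, task-2, task-0 is a maximal run — nothing extends it. Verifying each step:
  pool = (0, 1, 2)
  run task-4 (needs (0, 0, 2), free (0, 1, 2)); after release of (1, 0, 3) the pool is (1, 1, 5)
  run task-2 (needs (1, 1, 4), free (1, 1, 5)); after release of (0, 1, 1) the pool is (1, 2, 6)
  run task-0 (needs (1, 0, 0), free (1, 2, 6)); after release of (0, 1, 0) the pool is (1, 3, 6)
  blocked: task-3 wants (4, 6, 2), pool (1, 3, 6) — not enough R2 and R4
  blocked: task-1 wants (2, 3, 6), pool (1, 3, 6) — not enough R2
  blocked: task-8 wants (2, 1, 5), pool (1, 3, 6) — not enough R2
Processes that could never finish after the grant: task-3, task-1 and task-8.


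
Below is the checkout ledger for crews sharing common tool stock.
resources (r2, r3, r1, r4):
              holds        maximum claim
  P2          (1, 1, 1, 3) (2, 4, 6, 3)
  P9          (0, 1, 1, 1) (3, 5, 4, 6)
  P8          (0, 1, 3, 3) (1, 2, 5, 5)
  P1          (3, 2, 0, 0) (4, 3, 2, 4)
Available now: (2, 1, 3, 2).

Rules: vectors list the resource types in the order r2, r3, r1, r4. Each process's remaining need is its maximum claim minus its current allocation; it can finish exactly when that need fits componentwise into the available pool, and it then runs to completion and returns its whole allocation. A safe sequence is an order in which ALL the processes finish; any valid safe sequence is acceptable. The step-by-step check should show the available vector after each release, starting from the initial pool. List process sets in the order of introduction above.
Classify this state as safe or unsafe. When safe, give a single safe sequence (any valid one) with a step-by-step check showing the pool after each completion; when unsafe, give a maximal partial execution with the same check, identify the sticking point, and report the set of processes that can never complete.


The state is SAFE; one workable sequence: P8, P1, P2, P9.
Key observation: P8 is the earliest step where a requested resource binds exactly: need (1, 1, 2, 2), pool (2, 1, 3, 2) at its turn.
Walking it through:
  pool = (2, 1, 3, 2)
  P8 needs (1, 1, 2, 2) <= (2, 1, 3, 2) -> finishes; pool += (0, 1, 3, 3) = (2, 2, 6, 5)
  P1 needs (1, 1, 2, 4) <= (2, 2, 6, 5) -> finishes; pool += (3, 2, 0, 0) = (5, 4, 6, 5)
  P2 needs (1, 3, 5, 0) <= (5, 4, 6, 5) -> finishes; pool += (1, 1, 1, 3) = (6, 5, 7, 8)
  P9 needs (3, 4, 3, 5) <= (6, 5, 7, 8) -> finishes; pool += (0, 1, 1, 1) = (6, 6, 8, 9)


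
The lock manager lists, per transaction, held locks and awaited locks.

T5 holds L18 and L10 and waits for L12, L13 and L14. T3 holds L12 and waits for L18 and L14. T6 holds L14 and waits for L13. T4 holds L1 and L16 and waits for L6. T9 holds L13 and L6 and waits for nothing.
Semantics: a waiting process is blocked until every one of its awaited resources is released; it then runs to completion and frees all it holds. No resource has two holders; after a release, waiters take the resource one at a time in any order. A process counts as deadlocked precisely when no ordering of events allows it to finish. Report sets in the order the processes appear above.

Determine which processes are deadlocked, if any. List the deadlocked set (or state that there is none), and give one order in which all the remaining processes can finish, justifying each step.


Deadlocked set: T5 and T3.
Key observation: the loop T5 -> T3 -> T5 blocks itself forever; no other process is dragged down with it.
One completion order for the rest: T9, T6, T4.
Check, step by step:
  run T9 (it waits on nothing); releases L13 and L6
  T6: everything it awaited (L13) is free; runs, freeing L14
  T4: everything it awaited (L6) is free; runs, freeing L1 and L16


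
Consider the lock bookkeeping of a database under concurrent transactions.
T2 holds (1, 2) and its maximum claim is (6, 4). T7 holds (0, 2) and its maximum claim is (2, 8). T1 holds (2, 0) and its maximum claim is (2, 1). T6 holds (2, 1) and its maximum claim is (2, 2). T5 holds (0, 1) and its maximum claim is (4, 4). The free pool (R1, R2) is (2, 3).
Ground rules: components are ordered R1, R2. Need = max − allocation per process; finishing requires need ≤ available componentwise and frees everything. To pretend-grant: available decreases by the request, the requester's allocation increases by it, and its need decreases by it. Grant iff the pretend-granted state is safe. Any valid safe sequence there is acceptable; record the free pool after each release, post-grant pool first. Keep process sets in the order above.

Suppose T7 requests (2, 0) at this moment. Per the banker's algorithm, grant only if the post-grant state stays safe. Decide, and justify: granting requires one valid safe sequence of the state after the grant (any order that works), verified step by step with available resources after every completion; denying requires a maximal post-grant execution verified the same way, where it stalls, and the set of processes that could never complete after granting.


DENY: after the grant no complete ordering would exist.
Key observation: after T6, T1, T5 the pool peaks at (4, 5), and each blocked process is short somewhere: T2 on R1; T7 on R2.
On the post-grant state, T6, T1, T5 is a maximal run — nothing extends it. Verifying each step:
  pool = (0, 3)
  T6 needs (0, 1) <= (0, 3) -> finishes; pool += (2, 1) = (2, 4)
  T1 needs (0, 1) <= (2, 4) -> finishes; pool += (2, 0) = (4, 4)
  T5 needs (4, 3) <= (4, 4) -> finishes; pool += (0, 1) = (4, 5)
  blocked: T2 wants (5, 2), pool (4, 5) — not enough R1
  blocked: T7 wants (0, 6), pool (4, 5) — not enough R2
Post-grant, the permanently blocked set is T2 and T7.


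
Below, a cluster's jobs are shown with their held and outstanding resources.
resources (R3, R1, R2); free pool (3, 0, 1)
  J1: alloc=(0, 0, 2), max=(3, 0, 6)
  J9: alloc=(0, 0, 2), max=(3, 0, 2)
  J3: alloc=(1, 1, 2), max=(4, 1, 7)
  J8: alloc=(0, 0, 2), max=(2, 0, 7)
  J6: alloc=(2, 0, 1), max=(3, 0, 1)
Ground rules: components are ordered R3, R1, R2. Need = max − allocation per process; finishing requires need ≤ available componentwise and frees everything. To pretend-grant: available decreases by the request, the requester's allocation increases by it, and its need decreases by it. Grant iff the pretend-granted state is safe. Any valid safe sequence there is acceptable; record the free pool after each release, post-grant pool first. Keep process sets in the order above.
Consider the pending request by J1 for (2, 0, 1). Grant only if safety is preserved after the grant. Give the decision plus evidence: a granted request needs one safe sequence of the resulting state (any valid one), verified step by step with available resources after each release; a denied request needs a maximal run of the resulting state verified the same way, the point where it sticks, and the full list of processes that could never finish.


GRANT. The post-grant state is safe; one safe sequence: J6, J9, J1, J8, J3.
Key observation: after the grant the pool drops to (1, 0, 0), which still lets J6 finish first and unwind the rest.
Step-by-step check of the post-grant state:
  pool = (1, 0, 0)
  J6 needs (1, 0, 0) <= (1, 0, 0) -> finishes; pool += (2, 0, 1) = (3, 0, 1)
  J9 needs (3, 0, 0) <= (3, 0, 1) -> finishes; pool += (0, 0, 2) = (3, 0, 3)
  J1 needs (1, 0, 3) <= (3, 0, 3) -> finishes; pool += (2, 0, 3) = (5, 0, 6)
  J8 needs (2, 0, 5) <= (5, 0, 6) -> finishes; pool += (0, 0, 2) = (5, 0, 8)
  J3 needs (3, 0, 5) <= (5, 0, 8) -> finishes; pool += (1, 1, 2) = (6, 1, 10)


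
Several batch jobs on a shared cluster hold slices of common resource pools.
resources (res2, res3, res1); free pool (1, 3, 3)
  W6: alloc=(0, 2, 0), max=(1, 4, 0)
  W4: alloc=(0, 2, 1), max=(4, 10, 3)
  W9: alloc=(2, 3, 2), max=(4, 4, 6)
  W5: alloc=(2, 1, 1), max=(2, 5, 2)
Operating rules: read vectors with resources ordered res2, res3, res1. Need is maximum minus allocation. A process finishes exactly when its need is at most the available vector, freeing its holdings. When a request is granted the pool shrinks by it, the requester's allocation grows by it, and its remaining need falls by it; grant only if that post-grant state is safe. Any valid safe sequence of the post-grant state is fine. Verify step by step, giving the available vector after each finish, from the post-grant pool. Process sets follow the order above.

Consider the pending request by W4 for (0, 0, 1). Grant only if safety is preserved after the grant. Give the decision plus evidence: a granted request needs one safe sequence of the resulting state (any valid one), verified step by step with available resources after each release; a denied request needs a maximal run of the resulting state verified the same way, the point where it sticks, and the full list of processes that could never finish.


DENY: after the grant no complete ordering would exist.
Key observation: after W6, W5 the pool peaks at (3, 6, 3), and each blocked process is short somewhere: W4 on res2, res3; W9 on res1.
Pretend the grant happened; the run W6, W5 goes as far as possible. Walking it through:
  pool = (1, 3, 2)
  W6 needs (1, 2, 0) <= (1, 3, 2) -> finishes; pool += (0, 2, 0) = (1, 5, 2)
  W5 needs (0, 4, 1) <= (1, 5, 2) -> finishes; pool += (2, 1, 1) = (3, 6, 3)
  W4 still needs (4, 8, 1) but only (3, 6, 3) is free — short on res2 and res3
  W9 still needs (2, 1, 4) but only (3, 6, 3) is free — short on res1
Processes that could never finish after the grant: W4 and W9.


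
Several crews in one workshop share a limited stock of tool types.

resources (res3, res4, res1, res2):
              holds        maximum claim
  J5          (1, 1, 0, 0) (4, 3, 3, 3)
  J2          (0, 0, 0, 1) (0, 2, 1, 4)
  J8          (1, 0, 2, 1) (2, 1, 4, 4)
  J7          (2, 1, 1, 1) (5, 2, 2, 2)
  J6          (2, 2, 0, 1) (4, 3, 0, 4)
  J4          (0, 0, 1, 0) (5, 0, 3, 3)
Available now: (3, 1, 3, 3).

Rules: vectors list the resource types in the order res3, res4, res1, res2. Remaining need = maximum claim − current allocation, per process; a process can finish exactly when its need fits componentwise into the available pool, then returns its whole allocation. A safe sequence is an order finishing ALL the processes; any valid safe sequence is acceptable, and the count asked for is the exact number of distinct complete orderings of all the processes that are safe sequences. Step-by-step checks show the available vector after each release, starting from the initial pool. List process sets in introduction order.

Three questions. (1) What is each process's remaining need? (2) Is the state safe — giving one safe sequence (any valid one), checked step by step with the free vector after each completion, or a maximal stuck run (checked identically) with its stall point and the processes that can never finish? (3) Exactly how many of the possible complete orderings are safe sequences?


(1) Remaining need (order res3, res4, res1, res2):
  J5: (3, 2, 3, 3)
  J2: (0, 2, 1, 3)
  J8: (1, 1, 2, 3)
  J7: (3, 1, 1, 1)
  J6: (2, 1, 0, 3)
  J4: (5, 0, 2, 3)
(2) The state is SAFE; one workable sequence: J7, J5, J8, J6, J2, J4.
Key observation: J7 is the earliest step where a requested resource binds exactly: need (3, 1, 1, 1), pool (3, 1, 3, 3) at its turn.
Walking it through:
  pool = (3, 1, 3, 3)
  J7: need (3, 1, 1, 1) fits (3, 1, 3, 3); releases (2, 1, 1, 1), pool now (5, 2, 4, 4)
  J5: need (3, 2, 3, 3) fits (5, 2, 4, 4); releases (1, 1, 0, 0), pool now (6, 3, 4, 4)
  J8: need (1, 1, 2, 3) fits (6, 3, 4, 4); releases (1, 0, 2, 1), pool now (7, 3, 6, 5)
  J6: need (2, 1, 0, 3) fits (7, 3, 6, 5); releases (2, 2, 0, 1), pool now (9, 5, 6, 6)
  J2: need (0, 2, 1, 3) fits (9, 5, 6, 6); releases (0, 0, 0, 1), pool now (9, 5, 6, 7)
  J4: need (5, 0, 2, 3) fits (9, 5, 6, 7); releases (0, 0, 1, 0), pool now (9, 5, 7, 7)
(3) Precisely 288 of the possible complete orderings are safe sequences.


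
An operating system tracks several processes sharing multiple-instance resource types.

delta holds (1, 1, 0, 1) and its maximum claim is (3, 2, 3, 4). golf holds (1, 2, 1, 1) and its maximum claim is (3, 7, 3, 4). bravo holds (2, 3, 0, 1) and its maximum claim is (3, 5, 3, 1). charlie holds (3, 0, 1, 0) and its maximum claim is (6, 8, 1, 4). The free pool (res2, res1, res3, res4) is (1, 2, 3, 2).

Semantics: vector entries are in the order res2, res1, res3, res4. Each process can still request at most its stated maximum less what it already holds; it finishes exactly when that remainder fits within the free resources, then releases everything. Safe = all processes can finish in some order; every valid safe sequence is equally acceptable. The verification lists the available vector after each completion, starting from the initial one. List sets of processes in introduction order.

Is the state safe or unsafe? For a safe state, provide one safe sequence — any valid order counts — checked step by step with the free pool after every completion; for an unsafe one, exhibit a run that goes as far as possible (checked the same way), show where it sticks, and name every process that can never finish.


SAFE — a valid safe sequence is bravo, delta, golf, charlie.
Key observation: the order's first zero-slack moment is bravo ((1, 2, 3, 0) needed, (1, 2, 3, 2) free — a requested resource with nothing to spare).
Step-by-step check:
  pool = (1, 2, 3, 2)
  bravo: need (1, 2, 3, 0) fits (1, 2, 3, 2); releases (2, 3, 0, 1), pool now (3, 5, 3, 3)
  delta: need (2, 1, 3, 3) fits (3, 5, 3, 3); releases (1, 1, 0, 1), pool now (4, 6, 3, 4)
  golf: need (2, 5, 2, 3) fits (4, 6, 3, 4); releases (1, 2, 1, 1), pool now (5, 8, 4, 5)
  charlie: need (3, 8, 0, 4) fits (5, 8, 4, 5); releases (3, 0, 1, 0), pool now (8, 8, 5, 5)


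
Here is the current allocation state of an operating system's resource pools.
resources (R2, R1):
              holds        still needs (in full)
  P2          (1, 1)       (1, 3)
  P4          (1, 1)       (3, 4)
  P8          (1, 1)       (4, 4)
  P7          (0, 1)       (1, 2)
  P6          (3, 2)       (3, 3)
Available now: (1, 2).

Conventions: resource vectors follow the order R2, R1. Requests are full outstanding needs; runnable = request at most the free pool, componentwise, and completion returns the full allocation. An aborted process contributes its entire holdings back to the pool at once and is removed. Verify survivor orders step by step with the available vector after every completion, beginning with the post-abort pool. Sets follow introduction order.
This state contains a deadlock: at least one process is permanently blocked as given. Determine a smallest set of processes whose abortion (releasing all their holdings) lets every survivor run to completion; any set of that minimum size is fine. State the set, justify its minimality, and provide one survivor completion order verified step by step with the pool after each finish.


Minimum abort set: P6.
Key observation: P8 had no path to completion before; after the abort of P6 ((3, 2) returned), step 3 is where it fits.
No smaller set exists: with zero aborts the deadlock remains.
One survivor order: P2, P7, P8, P4. Verifying each step (post-abort pool first):
  pool = (4, 4)
  run P2 (needs (1, 3), free (4, 4)); after release of (1, 1) the pool is (5, 5)
  run P7 (needs (1, 2), free (5, 5)); after release of (0, 1) the pool is (5, 6)
  run P8 (needs (4, 4), free (5, 6)); after release of (1, 1) the pool is (6, 7)
  run P4 (needs (3, 4), free (6, 7)); after release of (1, 1) the pool is (7, 8)


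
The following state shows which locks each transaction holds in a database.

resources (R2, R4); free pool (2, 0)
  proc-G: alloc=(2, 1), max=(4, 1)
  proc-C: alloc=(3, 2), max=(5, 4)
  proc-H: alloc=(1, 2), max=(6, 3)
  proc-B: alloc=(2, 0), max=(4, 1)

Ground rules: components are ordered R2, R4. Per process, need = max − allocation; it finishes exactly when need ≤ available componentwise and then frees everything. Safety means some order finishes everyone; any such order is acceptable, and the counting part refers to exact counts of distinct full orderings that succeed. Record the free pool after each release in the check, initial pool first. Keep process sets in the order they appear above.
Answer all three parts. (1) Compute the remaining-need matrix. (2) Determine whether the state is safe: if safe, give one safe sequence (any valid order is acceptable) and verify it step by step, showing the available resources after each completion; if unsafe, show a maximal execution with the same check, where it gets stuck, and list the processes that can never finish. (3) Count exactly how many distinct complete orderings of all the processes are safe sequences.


(1) Need matrix, components ordered R2, R4:
  proc-G: (2, 0)
  proc-C: (2, 2)
  proc-H: (5, 1)
  proc-B: (2, 1)
(2) SAFE — a valid safe sequence is proc-G, proc-B, proc-H, proc-C.
Key observation: reading the order forward, proc-G is the first process whose need (2, 0) meets the free pool (2, 0) exactly on a resource it requests.
Step-by-step check:
  pool = (2, 0)
  proc-G needs (2, 0) <= (2, 0) -> finishes; pool += (2, 1) = (4, 1)
  proc-B needs (2, 1) <= (4, 1) -> finishes; pool += (2, 0) = (6, 1)
  proc-H needs (5, 1) <= (6, 1) -> finishes; pool += (1, 2) = (7, 3)
  proc-C needs (2, 2) <= (7, 3) -> finishes; pool += (3, 2) = (10, 5)
(3) Precisely 1 of the possible complete orderings is a safe sequence.


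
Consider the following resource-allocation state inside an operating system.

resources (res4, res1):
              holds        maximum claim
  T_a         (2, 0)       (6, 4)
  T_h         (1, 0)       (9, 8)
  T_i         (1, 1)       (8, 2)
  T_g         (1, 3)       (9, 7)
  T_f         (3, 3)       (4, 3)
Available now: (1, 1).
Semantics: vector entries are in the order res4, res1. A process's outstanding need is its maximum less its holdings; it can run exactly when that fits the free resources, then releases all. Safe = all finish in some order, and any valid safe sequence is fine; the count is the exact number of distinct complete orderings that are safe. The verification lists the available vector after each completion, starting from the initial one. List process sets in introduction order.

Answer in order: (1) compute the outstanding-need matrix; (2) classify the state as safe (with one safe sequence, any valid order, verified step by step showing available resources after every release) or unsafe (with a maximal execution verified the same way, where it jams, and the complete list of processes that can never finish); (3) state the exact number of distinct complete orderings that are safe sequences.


(1) Remaining need (order res4, res1):
  T_a: (4, 4)
  T_h: (8, 8)
  T_i: (7, 1)
  T_g: (8, 4)
  T_f: (1, 0)
(2) UNSAFE — no complete ordering exists.
Key observation: after T_f, T_a complete, (6, 4) is the best the pool ever gets, yet each leftover process wants more res4.
A maximal execution: T_f, T_a — then nothing else fits. Check, step by step:
  pool = (1, 1)
  T_f: need (1, 0) fits (1, 1); releases (3, 3), pool now (4, 4)
  T_a: need (4, 4) fits (4, 4); releases (2, 0), pool now (6, 4)
  T_h cannot run: need (8, 8) vs free (6, 4) (insufficient res4 and res1)
  T_i cannot run: need (7, 1) vs free (6, 4) (insufficient res4)
  T_g cannot run: need (8, 4) vs free (6, 4) (insufficient res4)
Processes that can never finish: T_h, T_i and T_g.
(3) The exact count: 0 of the possible complete orderings are safe sequences.


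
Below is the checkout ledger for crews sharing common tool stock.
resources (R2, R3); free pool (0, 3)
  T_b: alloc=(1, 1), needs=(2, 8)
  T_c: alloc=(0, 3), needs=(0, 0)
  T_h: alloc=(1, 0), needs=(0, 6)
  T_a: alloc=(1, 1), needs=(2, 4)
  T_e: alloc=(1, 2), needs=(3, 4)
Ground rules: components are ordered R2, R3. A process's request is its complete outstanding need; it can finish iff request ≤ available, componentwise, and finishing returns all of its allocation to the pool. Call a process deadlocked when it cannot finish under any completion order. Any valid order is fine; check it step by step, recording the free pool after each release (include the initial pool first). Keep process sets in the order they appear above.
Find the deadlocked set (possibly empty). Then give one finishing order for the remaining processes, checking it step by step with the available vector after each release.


Deadlocked set: T_b, T_a and T_e.
Key observation: even finishing T_c, T_h leaves just (1, 6) free — too little R2 for any of the remaining processes.
One completion order for the rest: T_c, T_h. Walking it through:
  pool = (0, 3)
  run T_c (needs (0, 0), free (0, 3)); after release of (0, 3) the pool is (0, 6)
  run T_h (needs (0, 6), free (0, 6)); after release of (1, 0) the pool is (1, 6)
The stuck group stays short no matter what:
  blocked: T_b wants (2, 8), pool (1, 6) — not enough R2 and R3
  blocked: T_a wants (2, 4), pool (1, 6) — not enough R2
  blocked: T_e wants (3, 4), pool (1, 6) — not enough R2


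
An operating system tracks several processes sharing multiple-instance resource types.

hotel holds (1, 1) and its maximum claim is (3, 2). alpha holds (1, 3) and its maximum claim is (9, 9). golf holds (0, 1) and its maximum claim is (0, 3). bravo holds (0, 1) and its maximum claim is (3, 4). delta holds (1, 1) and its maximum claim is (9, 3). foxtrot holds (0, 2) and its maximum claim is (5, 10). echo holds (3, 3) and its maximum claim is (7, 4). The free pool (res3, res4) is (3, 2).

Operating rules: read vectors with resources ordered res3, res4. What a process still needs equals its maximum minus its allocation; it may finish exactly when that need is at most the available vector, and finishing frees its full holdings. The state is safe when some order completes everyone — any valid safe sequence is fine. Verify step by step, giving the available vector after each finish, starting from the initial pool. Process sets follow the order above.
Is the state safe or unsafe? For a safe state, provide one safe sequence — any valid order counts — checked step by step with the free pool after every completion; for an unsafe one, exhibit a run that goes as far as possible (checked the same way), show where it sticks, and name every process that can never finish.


UNSAFE.
Key observation: even finishing golf, hotel, echo, bravo, foxtrot leaves just (7, 10) free — too little res3 for any of the remaining processes.
A maximal execution: golf, hotel, echo, bravo, foxtrot — then nothing else fits. Check, step by step:
  pool = (3, 2)
  run golf (needs (0, 2), free (3, 2)); after release of (0, 1) the pool is (3, 3)
  run hotel (needs (2, 1), free (3, 3)); after release of (1, 1) the pool is (4, 4)
  run echo (needs (4, 1), free (4, 4)); after release of (3, 3) the pool is (7, 7)
  run bravo (needs (3, 3), free (7, 7)); after release of (0, 1) the pool is (7, 8)
  run foxtrot (needs (5, 8), free (7, 8)); after release of (0, 2) the pool is (7, 10)
  blocked: alpha wants (8, 6), pool (7, 10) — not enough res3
  blocked: delta wants (8, 2), pool (7, 10) — not enough res3
Never able to finish: alpha and delta.


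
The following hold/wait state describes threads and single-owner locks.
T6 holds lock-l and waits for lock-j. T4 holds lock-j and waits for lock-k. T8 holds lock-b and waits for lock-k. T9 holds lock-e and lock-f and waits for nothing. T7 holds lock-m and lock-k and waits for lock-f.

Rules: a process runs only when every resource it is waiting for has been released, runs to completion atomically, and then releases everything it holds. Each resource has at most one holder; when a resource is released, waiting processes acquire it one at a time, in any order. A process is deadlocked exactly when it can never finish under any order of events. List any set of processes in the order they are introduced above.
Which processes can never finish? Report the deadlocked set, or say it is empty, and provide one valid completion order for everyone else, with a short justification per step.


Nothing here is deadlocked.
Key observation: every chain of waits terminates; starting from the processes that wait on nothing, all the rest unlock in turn.
A valid finishing order for the others: T9, T7, T8, T4, T6.
Check, step by step:
  run T9 (it waits on nothing); releases lock-e and lock-f
  run T7 (all its waits — lock-f — are resolved); releases lock-m and lock-k
  run T8 (all its waits — lock-k — are resolved); releases lock-b
  run T4 (all its waits — lock-k — are resolved); releases lock-j
  run T6 (all its waits — lock-j — are resolved); releases lock-l


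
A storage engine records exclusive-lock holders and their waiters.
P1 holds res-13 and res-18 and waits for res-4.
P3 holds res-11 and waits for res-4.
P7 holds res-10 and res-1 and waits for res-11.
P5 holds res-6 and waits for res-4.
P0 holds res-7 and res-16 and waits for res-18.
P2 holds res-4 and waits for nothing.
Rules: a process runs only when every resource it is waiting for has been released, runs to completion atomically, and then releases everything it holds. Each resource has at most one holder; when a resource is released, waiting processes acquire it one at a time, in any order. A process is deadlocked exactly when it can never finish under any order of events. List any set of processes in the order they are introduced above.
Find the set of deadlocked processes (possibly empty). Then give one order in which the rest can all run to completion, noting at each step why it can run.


No process is deadlocked.
Key observation: all waits point, directly or indirectly, at processes that can finish, so nothing is permanently blocked.
The rest can finish in the order P2, P3, P5, P1, P7, P0.
Step-by-step check:
  run P2 (it waits on nothing); releases res-4
  P3: everything it awaited (res-4) is free; runs, freeing res-11
  P5: everything it awaited (res-4) is free; runs, freeing res-6
  P1: everything it awaited (res-4) is free; runs, freeing res-13 and res-18
  P7: everything it awaited (res-11) is free; runs, freeing res-10 and res-1
  P0: everything it awaited (res-18) is free; runs, freeing res-7 and res-16
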